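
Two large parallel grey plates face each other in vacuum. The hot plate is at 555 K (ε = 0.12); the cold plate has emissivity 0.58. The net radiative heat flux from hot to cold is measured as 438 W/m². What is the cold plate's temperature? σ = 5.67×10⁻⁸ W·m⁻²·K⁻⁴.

q = σ(T₁⁴ − T₂⁴)/(1/ε₁ + 1/ε₂ − 1); denominator = 9.057.
T₂⁴ = T₁⁴ − q·(1/ε₁+1/ε₂−1)/σ = 9.488×10¹⁰ − 438·9.057/5.67×10⁻⁸
    = 2.491×10¹⁰ K⁴.

T₂ ≈ 397 K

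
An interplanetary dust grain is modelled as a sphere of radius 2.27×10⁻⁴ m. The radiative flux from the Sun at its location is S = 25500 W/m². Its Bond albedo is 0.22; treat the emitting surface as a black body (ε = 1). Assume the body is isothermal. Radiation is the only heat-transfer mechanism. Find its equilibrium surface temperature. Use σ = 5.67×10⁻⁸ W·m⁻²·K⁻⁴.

At equilibrium, absorbed power = emitted power.
Absorbing cross-section = πr² = 1.619×10⁻⁷ m²; emitting surface = 4πr² = 6.475×10⁻⁷ m² (ratio 4).
(1−a)S·A_cross = εσ·A_surf·T⁴  ⇒  T⁴ = (1−a)S/(4σ).
T⁴ = 0.780·25500/(4·5.67×10⁻⁸) = 8.770×10¹⁰ K⁴.
T = (8.770×10¹⁰)^(1/4).

T ≈ 544 K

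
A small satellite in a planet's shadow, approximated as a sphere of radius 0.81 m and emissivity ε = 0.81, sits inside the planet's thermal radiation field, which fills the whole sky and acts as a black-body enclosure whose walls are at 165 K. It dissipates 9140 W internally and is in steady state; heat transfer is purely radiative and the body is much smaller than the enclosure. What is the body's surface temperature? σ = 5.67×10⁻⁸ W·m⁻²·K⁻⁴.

For a small grey body in a large enclosure, net radiated power = εσA(T⁴ − T_w⁴).
Steady state: P = εσA(T⁴ − T_w⁴) with A = 4πr² = 8.245 m².
T⁴ = P/(εσA) + T_w⁴ = 9140/(0.81·5.67×10⁻⁸·8.245) + (165)⁴
    = 2.414×10¹⁰ + 7.412×10⁸ = 2.488×10¹⁰ K⁴.

T ≈ 397 K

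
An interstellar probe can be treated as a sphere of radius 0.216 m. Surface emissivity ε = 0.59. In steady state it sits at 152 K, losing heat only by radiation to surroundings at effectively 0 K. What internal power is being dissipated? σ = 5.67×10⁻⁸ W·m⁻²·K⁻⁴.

P ≈ 10.5 W

Steady state: P = εσA T⁴.
A = 4πr² = 0.5863 m²; T⁴ = (152)⁴ = 5.338×10⁸ K⁴.
P = 0.59 × 5.67×10⁻⁸ × 0.5863 × 5.338×10⁸.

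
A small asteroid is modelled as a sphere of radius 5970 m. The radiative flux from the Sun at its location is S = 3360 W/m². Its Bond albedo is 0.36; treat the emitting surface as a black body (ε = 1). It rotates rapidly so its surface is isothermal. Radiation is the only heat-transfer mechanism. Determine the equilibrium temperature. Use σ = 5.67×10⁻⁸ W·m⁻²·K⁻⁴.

At equilibrium, absorbed power = emitted power.
Absorbing cross-section = πr² = 1.120×10⁸ m²; emitting surface = 4πr² = 4.479×10⁸ m² (ratio 4).
(1−a)S·A_cross = εσ·A_surf·T⁴  ⇒  T⁴ = (1−a)S/(4σ).
T⁴ = 0.640·3360/(4·5.67×10⁻⁸) = 9.481×10⁹ K⁴.
T = (9.481×10⁹)^(1/4).

T ≈ 312 K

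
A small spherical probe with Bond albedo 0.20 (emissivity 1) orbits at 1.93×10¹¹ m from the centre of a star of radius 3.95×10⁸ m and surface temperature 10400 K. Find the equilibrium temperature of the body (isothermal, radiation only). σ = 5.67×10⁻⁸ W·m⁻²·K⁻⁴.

T ≈ 315 K

The star's surface emits σT_*⁴; at distance d the flux is S = σT_*⁴(R_*/d)².
S = 5.67×10⁻⁸·(10400)⁴·(3.95×10⁸/1.93×10¹¹)² = 2778 W/m².
For an isothermal sphere T⁴ = (1−a)S/(4σ) = 9.800×10⁹ K⁴.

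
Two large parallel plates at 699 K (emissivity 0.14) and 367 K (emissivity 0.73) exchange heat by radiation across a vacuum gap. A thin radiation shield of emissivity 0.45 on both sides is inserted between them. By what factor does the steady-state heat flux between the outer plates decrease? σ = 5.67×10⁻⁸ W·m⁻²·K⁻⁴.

factor ≈ 1.46

Without shield: q₀ = σΔ(T⁴)/(1/ε₁+1/ε₂−1) with denominator 7.513.
With shield the two gaps are in series; the resistances add: (1/ε₁+1/ε_s−1)+(1/ε_s+1/ε₂−1) = 8.365+2.592 = 10.96.
Heat-flux ratio q₀/q = 10.96/7.513.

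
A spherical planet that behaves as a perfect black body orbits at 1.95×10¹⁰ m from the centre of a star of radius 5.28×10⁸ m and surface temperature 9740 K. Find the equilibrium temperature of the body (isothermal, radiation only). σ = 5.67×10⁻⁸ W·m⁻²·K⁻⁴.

T ≈ 1130 K

The star's surface emits σT_*⁴; at distance d the flux is S = σT_*⁴(R_*/d)².
S = 5.67×10⁻⁸·(9740)⁴·(5.28×10⁸/1.95×10¹⁰)² = 3.741×10⁵ W/m².
For an isothermal sphere T⁴ = (1−a)S/(4σ) = 1.650×10¹² K⁴.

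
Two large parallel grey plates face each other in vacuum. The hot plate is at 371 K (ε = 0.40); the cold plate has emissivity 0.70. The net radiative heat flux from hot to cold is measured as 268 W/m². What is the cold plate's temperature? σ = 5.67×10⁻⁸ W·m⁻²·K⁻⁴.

T₂ ≈ 267 K

q = σ(T₁⁴ − T₂⁴)/(1/ε₁ + 1/ε₂ − 1); denominator = 2.929.
T₂⁴ = T₁⁴ − q·(1/ε₁+1/ε₂−1)/σ = 1.895×10¹⁰ − 268·2.929/5.67×10⁻⁸
    = 5.103×10⁹ K⁴.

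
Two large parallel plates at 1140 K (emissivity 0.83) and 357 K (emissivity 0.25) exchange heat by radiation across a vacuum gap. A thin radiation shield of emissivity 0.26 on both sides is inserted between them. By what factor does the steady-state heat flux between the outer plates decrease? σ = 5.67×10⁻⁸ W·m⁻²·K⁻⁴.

factor ≈ 2.59

Without shield: q₀ = σΔ(T⁴)/(1/ε₁+1/ε₂−1) with denominator 4.205.
With shield the two gaps are in series; the resistances add: (1/ε₁+1/ε_s−1)+(1/ε_s+1/ε₂−1) = 4.051+6.846 = 10.90.
Heat-flux ratio q₀/q = 10.90/4.205.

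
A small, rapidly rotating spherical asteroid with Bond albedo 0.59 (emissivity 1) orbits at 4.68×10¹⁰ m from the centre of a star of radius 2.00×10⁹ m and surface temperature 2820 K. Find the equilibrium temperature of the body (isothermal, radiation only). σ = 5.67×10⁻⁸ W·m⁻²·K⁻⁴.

T ≈ 330 K

The star's surface emits σT_*⁴; at distance d the flux is S = σT_*⁴(R_*/d)².
S = 5.67×10⁻⁸·(2820)⁴·(2.00×10⁹/4.68×10¹⁰)² = 6549 W/m².
For an isothermal sphere T⁴ = (1−a)S/(4σ) = 1.184×10¹⁰ K⁴.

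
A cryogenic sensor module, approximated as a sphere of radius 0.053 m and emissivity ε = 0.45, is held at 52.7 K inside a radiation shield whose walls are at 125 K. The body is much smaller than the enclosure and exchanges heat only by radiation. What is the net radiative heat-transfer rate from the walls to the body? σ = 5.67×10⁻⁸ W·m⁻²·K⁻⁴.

For a small grey body in a large enclosure: P_net = εσA(T_body⁴ − T_wall⁴).
A = 4πr² = 0.03530 m²; T_body⁴ − T_wall⁴ = 7.713×10⁶ − 2.441×10⁸ = -2.364×10⁸ K⁴.
|P_net| = 0.45·5.67×10⁻⁸·0.03530·2.364×10⁸.

P_net ≈ 0.213 W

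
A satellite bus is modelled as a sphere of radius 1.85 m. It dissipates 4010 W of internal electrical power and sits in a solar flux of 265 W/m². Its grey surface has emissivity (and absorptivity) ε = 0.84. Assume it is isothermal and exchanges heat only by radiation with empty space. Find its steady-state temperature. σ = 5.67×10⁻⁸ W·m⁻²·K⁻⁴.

T ≈ 236 K

At steady state, absorbed solar power + internal power = radiated power.
Absorbed: α·S·A_cross = 0.84·265·10.75 = 2393 W (cross-section πr²).
Total input = 2393 + 4010 = 6403 W.
Radiated: εσ·A_surf·T⁴ with A_surf = 4πr² = 43.01 m².
T⁴ = 6403/(0.84·5.67×10⁻⁸·43.01) = 3.126×10⁹ K⁴.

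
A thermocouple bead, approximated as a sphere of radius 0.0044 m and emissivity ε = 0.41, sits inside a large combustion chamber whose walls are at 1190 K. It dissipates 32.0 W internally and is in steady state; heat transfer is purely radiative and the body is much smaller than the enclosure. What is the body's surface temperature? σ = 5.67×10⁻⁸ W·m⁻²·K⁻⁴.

T ≈ 1660 K

For a small grey body in a large enclosure, net radiated power = εσA(T⁴ − T_w⁴).
Steady state: P = εσA(T⁴ − T_w⁴) with A = 4πr² = 2.433×10⁻⁴ m².
T⁴ = P/(εσA) + T_w⁴ = 32.0/(0.41·5.67×10⁻⁸·2.433×10⁻⁴) + (1190)⁴
    = 5.658×10¹² + 2.005×10¹² = 7.663×10¹² K⁴.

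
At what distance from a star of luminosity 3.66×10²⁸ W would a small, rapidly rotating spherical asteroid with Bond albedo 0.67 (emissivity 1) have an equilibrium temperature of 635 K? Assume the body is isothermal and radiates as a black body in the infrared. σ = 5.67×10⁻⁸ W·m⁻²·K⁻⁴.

d ≈ 1.61×10¹¹ m

For an isothermal black-emitting sphere, (1−a)S·πr² = σ·4πr²·T⁴ ⇒ S = 4σT⁴/(1−a).
S = 4·5.67×10⁻⁸·(635)⁴/0.330 = 1.117×10⁵ W/m².
Flux falls as S = L/(4πd²), so d = √(L/(4πS)) = √(3.66×10²⁸/(4π·1.117×10⁵)).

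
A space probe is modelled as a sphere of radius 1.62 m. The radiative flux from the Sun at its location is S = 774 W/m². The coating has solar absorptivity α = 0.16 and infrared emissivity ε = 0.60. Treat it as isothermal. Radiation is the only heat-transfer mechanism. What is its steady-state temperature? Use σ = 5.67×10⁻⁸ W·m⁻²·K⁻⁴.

T ≈ 174 K

At equilibrium, absorbed power = emitted power.
Absorbing cross-section = πr² = 8.245 m²; emitting surface = 4πr² = 32.98 m² (ratio 4).
αS·A_cross = εσ·A_surf·T⁴  ⇒  T⁴ = αS/(ε·4σ).
T⁴ = 0.160·774/(0.60·4·5.67×10⁻⁸) = 9.101×10⁸ K⁴.
T = (9.101×10⁸)^(1/4).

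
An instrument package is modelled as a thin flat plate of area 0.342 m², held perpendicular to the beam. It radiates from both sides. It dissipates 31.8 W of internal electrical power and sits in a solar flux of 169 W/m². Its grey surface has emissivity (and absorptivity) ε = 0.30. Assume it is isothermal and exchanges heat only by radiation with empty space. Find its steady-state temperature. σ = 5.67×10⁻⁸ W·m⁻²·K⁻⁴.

T ≈ 255 K

At steady state, absorbed solar power + internal power = radiated power.
Absorbed: α·S·A_cross = 0.30·169·0.3420 = 17.34 W (cross-section A).
Total input = 17.34 + 31.8 = 49.14 W.
Radiated: εσ·A_surf·T⁴ with A_surf = 2A = 0.6840 m².
T⁴ = 49.14/(0.30·5.67×10⁻⁸·0.6840) = 4.223×10⁹ K⁴.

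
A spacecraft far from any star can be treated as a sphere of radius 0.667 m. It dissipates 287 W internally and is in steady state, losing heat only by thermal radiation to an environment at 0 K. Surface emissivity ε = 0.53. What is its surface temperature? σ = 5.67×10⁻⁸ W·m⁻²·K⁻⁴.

T ≈ 203 K

Steady state: internal power = radiated power, P = εσA T⁴.
Radiating area A = 4πr² = 5.591 m².
T⁴ = P/(εσA) = 287/(0.53·5.67×10⁻⁸·5.591) = 1.708×10⁹ K⁴.
T = (1.708×10⁹)^(1/4).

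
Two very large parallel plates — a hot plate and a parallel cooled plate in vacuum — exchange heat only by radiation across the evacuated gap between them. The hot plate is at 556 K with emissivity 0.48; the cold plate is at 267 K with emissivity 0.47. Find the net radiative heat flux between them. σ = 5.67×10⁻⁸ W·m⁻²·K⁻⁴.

q ≈ 1600 W/m²

For two infinite grey parallel plates, q = σ(T₁⁴ − T₂⁴)/(1/ε₁ + 1/ε₂ − 1).
T₁⁴ − T₂⁴ = 9.557×10¹⁰ − 5.082×10⁹ = 9.048×10¹⁰ K⁴.
1/ε₁ + 1/ε₂ − 1 = 2.083 + 2.128 − 1 = 3.211.
q = 5.67×10⁻⁸ × 9.048×10¹⁰ / 3.211.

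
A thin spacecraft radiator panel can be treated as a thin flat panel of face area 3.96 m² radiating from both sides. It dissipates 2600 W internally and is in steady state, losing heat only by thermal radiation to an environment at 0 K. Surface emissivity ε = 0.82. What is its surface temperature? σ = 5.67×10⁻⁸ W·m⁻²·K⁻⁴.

T ≈ 290 K

Steady state: internal power = radiated power, P = εσA T⁴.
Radiating area A = 2·3.96 = 7.920 m².
T⁴ = P/(εσA) = 2600/(0.82·5.67×10⁻⁸·7.920) = 7.061×10⁹ K⁴.
T = (7.061×10⁹)^(1/4).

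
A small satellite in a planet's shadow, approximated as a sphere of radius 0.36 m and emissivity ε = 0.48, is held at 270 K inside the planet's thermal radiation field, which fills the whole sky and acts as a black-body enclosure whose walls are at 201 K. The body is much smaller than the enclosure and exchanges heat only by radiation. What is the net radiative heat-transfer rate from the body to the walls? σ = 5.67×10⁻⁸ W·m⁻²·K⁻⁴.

P_net ≈ 163 W

For a small grey body in a large enclosure: P_net = εσA(T_body⁴ − T_wall⁴).
A = 4πr² = 1.629 m²; T_body⁴ − T_wall⁴ = 5.314×10⁹ − 1.632×10⁹ = 3.682×10⁹ K⁴.
|P_net| = 0.48·5.67×10⁻⁸·1.629·3.682×10⁹.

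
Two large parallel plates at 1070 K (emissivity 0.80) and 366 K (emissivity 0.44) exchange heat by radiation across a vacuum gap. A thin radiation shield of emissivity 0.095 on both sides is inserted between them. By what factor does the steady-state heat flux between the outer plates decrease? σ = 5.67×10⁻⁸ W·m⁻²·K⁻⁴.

Without shield: q₀ = σΔ(T⁴)/(1/ε₁+1/ε₂−1) with denominator 2.523.
With shield the two gaps are in series; the resistances add: (1/ε₁+1/ε_s−1)+(1/ε_s+1/ε₂−1) = 10.78+11.80 = 22.58.
Heat-flux ratio q₀/q = 22.58/2.523.

factor ≈ 8.95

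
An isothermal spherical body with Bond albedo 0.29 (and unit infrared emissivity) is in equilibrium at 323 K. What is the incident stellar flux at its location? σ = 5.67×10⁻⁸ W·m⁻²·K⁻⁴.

S ≈ 3480 W/m²

(1−a)S·πr² = σ·4πr²·T⁴ ⇒ S = 4σT⁴/(1−a).
S = 4·5.67×10⁻⁸·1.088×10¹⁰/0.710.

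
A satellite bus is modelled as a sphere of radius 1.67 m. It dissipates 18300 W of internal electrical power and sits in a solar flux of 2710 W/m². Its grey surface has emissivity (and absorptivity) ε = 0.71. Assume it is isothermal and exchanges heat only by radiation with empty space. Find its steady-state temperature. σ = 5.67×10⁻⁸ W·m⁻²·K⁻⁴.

At steady state, absorbed solar power + internal power = radiated power.
Absorbed: α·S·A_cross = 0.71·2710·8.762 = 16860 W (cross-section πr²).
Total input = 16860 + 18300 = 35160 W.
Radiated: εσ·A_surf·T⁴ with A_surf = 4πr² = 35.05 m².
T⁴ = 35160/(0.71·5.67×10⁻⁸·35.05) = 2.492×10¹⁰ K⁴.

T ≈ 397 K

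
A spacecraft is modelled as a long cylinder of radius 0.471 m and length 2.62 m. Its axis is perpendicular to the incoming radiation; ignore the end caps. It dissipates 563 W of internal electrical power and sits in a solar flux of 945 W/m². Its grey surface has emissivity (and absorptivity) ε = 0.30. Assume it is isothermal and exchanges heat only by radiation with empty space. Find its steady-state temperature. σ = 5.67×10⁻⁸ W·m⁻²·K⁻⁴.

T ≈ 313 K

At steady state, absorbed solar power + internal power = radiated power.
Absorbed: α·S·A_cross = 0.30·945·2.468 = 699.7 W (cross-section 2rL).
Total input = 699.7 + 563 = 1263 W.
Radiated: εσ·A_surf·T⁴ with A_surf = 2πrL = 7.754 m².
T⁴ = 1263/(0.30·5.67×10⁻⁸·7.754) = 9.574×10⁹ K⁴.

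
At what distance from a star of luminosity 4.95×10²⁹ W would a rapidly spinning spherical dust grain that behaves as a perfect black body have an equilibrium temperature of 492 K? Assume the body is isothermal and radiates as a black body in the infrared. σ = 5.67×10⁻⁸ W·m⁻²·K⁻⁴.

For an isothermal black-emitting sphere, (1−a)S·πr² = σ·4πr²·T⁴ ⇒ S = 4σT⁴/(1−a).
S = 4·5.67×10⁻⁸·(492)⁴/1.00 = 13290 W/m².
Flux falls as S = L/(4πd²), so d = √(L/(4πS)) = √(4.95×10²⁹/(4π·13290)).

d ≈ 1.72×10¹² m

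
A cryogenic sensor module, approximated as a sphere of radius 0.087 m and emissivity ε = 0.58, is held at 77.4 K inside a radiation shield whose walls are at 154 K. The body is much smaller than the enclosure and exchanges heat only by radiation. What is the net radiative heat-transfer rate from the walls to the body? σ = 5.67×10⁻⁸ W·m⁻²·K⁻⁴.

For a small grey body in a large enclosure: P_net = εσA(T_body⁴ − T_wall⁴).
A = 4πr² = 0.09511 m²; T_body⁴ − T_wall⁴ = 3.589×10⁷ − 5.624×10⁸ = -5.266×10⁸ K⁴.
|P_net| = 0.58·5.67×10⁻⁸·0.09511·5.266×10⁸.

P_net ≈ 1.65 W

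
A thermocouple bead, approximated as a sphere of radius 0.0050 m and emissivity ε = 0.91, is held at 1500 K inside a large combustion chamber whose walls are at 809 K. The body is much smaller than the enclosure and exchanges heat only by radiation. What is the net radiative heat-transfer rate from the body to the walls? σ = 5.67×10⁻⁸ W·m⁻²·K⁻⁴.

For a small grey body in a large enclosure: P_net = εσA(T_body⁴ − T_wall⁴).
A = 4πr² = 3.142×10⁻⁴ m²; T_body⁴ − T_wall⁴ = 5.062×10¹² − 4.283×10¹¹ = 4.634×10¹² K⁴.
|P_net| = 0.91·5.67×10⁻⁸·3.142×10⁻⁴·4.634×10¹².

P_net ≈ 75.1 W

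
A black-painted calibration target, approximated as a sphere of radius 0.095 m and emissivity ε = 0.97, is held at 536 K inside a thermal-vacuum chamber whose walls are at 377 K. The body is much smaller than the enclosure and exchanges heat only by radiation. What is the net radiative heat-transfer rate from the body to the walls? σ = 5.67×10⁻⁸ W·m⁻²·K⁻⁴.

For a small grey body in a large enclosure: P_net = εσA(T_body⁴ − T_wall⁴).
A = 4πr² = 0.1134 m²; T_body⁴ − T_wall⁴ = 8.254×10¹⁰ − 2.020×10¹⁰ = 6.234×10¹⁰ K⁴.
|P_net| = 0.97·5.67×10⁻⁸·0.1134·6.234×10¹⁰.

P_net ≈ 389 W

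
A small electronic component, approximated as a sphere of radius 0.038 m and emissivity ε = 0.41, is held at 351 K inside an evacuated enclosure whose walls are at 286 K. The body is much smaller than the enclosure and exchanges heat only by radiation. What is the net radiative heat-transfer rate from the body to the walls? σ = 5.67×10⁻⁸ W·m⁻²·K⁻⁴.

For a small grey body in a large enclosure: P_net = εσA(T_body⁴ − T_wall⁴).
A = 4πr² = 0.01815 m²; T_body⁴ − T_wall⁴ = 1.518×10¹⁰ − 6.691×10⁹ = 8.488×10⁹ K⁴.
|P_net| = 0.41·5.67×10⁻⁸·0.01815·8.488×10⁹.

P_net ≈ 3.58 W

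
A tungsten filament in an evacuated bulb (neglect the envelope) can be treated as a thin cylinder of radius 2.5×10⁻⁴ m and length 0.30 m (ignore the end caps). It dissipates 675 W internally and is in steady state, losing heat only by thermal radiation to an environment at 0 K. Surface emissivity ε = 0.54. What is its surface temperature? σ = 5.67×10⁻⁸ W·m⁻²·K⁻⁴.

Steady state: internal power = radiated power, P = εσA T⁴.
Radiating area A = 2πrL = 4.712×10⁻⁴ m².
T⁴ = P/(εσA) = 675/(0.54·5.67×10⁻⁸·4.712×10⁻⁴) = 4.678×10¹³ K⁴.
T = (4.678×10¹³)^(1/4).

T ≈ 2620 K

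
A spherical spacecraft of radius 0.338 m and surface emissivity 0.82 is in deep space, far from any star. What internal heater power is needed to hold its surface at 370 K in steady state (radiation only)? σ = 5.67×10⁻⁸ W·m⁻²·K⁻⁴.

P ≈ 1250 W

P = εσ·4πr²·T⁴.
4πr² = 1.436 m²; T⁴ = 1.874×10¹⁰ K⁴.
P = 0.82·5.67×10⁻⁸·1.436·1.874×10¹⁰.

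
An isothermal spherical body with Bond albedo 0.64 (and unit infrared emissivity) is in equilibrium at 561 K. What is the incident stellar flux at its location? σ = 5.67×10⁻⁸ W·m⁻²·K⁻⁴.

(1−a)S·πr² = σ·4πr²·T⁴ ⇒ S = 4σT⁴/(1−a).
S = 4·5.67×10⁻⁸·9.905×10¹⁰/0.360.

S ≈ 62400 W/m²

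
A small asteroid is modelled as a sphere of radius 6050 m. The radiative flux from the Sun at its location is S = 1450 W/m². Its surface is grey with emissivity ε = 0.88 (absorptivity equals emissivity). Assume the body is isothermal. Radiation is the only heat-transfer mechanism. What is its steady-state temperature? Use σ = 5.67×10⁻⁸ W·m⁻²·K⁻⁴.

At equilibrium, absorbed power = emitted power.
Absorbing cross-section = πr² = 1.150×10⁸ m²; emitting surface = 4πr² = 4.600×10⁸ m² (ratio 4).
εS·A_cross = εσ·A_surf·T⁴  ⇒  T⁴ = S/(4σ)   (ε cancels).
T⁴ = 1450/(4·5.67×10⁻⁸) = 6.393×10⁹ K⁴.
T = (6.393×10⁹)^(1/4).

T ≈ 283 K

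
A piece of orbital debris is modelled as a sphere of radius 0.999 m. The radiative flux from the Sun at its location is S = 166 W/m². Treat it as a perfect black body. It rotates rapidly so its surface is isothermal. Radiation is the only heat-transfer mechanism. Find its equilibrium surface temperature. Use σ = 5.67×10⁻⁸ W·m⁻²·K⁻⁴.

T ≈ 164 K

At equilibrium, absorbed power = emitted power.
Absorbing cross-section = πr² = 3.135 m²; emitting surface = 4πr² = 12.54 m² (ratio 4).
S·A_cross = εσ·A_surf·T⁴  ⇒  T⁴ = S/(4σ).
T⁴ = 1.00·166/(4·5.67×10⁻⁸) = 7.319×10⁸ K⁴.
T = (7.319×10⁸)^(1/4).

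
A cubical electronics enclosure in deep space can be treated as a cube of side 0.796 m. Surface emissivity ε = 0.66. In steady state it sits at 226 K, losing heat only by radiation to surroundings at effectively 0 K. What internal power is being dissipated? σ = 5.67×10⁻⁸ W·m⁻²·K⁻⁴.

P ≈ 371 W

Steady state: P = εσA T⁴.
A = 6L² = 3.802 m²; T⁴ = (226)⁴ = 2.609×10⁹ K⁴.
P = 0.66 × 5.67×10⁻⁸ × 3.802 × 2.609×10⁹.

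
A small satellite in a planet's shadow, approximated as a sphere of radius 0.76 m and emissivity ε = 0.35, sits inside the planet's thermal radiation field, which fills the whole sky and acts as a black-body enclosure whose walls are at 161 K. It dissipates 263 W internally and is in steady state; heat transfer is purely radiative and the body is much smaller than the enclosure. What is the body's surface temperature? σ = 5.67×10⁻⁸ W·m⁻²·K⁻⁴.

For a small grey body in a large enclosure, net radiated power = εσA(T⁴ − T_w⁴).
Steady state: P = εσA(T⁴ − T_w⁴) with A = 4πr² = 7.258 m².
T⁴ = P/(εσA) + T_w⁴ = 263/(0.35·5.67×10⁻⁸·7.258) + (161)⁴
    = 1.826×10⁹ + 6.719×10⁸ = 2.498×10⁹ K⁴.

T ≈ 224 K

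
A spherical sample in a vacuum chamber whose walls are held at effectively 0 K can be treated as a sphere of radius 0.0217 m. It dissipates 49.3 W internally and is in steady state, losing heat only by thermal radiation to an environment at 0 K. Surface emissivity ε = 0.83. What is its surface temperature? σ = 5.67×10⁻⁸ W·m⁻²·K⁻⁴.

T ≈ 649 K

Steady state: internal power = radiated power, P = εσA T⁴.
Radiating area A = 4πr² = 0.005917 m².
T⁴ = P/(εσA) = 49.3/(0.83·5.67×10⁻⁸·0.005917) = 1.770×10¹¹ K⁴.
T = (1.770×10¹¹)^(1/4).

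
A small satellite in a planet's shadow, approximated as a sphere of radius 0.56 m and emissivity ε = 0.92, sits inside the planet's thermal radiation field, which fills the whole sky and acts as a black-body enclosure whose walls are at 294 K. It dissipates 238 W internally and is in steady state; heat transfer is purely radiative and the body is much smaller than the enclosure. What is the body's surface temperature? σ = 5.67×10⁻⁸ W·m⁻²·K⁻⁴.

For a small grey body in a large enclosure, net radiated power = εσA(T⁴ − T_w⁴).
Steady state: P = εσA(T⁴ − T_w⁴) with A = 4πr² = 3.941 m².
T⁴ = P/(εσA) + T_w⁴ = 238/(0.92·5.67×10⁻⁸·3.941) + (294)⁴
    = 1.158×10⁹ + 7.471×10⁹ = 8.629×10⁹ K⁴.

T ≈ 305 K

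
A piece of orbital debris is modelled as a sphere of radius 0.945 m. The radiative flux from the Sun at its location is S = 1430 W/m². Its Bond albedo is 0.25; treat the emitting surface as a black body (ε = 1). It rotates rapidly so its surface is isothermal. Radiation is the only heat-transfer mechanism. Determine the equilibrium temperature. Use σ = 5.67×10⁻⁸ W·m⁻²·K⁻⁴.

At equilibrium, absorbed power = emitted power.
Absorbing cross-section = πr² = 2.806 m²; emitting surface = 4πr² = 11.22 m² (ratio 4).
(1−a)S·A_cross = εσ·A_surf·T⁴  ⇒  T⁴ = (1−a)S/(4σ).
T⁴ = 0.750·1430/(4·5.67×10⁻⁸) = 4.729×10⁹ K⁴.
T = (4.729×10⁹)^(1/4).

T ≈ 262 K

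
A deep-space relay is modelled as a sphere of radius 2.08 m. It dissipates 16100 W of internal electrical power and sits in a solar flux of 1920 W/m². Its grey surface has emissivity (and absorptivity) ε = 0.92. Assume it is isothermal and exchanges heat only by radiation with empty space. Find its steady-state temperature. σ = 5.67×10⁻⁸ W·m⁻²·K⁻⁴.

T ≈ 345 K

At steady state, absorbed solar power + internal power = radiated power.
Absorbed: α·S·A_cross = 0.92·1920·13.59 = 24010 W (cross-section πr²).
Total input = 24010 + 16100 = 40110 W.
Radiated: εσ·A_surf·T⁴ with A_surf = 4πr² = 54.37 m².
T⁴ = 40110/(0.92·5.67×10⁻⁸·54.37) = 1.414×10¹⁰ K⁴.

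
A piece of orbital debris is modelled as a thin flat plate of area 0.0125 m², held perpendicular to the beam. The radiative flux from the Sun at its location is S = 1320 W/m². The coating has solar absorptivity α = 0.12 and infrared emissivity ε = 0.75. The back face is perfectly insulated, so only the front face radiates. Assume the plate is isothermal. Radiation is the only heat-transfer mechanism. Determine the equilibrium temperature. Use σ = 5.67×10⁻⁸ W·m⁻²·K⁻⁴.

At equilibrium, absorbed power = emitted power.
Absorbing cross-section = A = 0.01250 m²; emitting surface = A = 0.01250 m² (ratio 1).
αS·A_cross = εσ·A_surf·T⁴  ⇒  T⁴ = αS/(ε·1σ).
T⁴ = 0.120·1320/(0.75·1·5.67×10⁻⁸) = 3.725×10⁹ K⁴.
T = (3.725×10⁹)^(1/4).

T ≈ 247 K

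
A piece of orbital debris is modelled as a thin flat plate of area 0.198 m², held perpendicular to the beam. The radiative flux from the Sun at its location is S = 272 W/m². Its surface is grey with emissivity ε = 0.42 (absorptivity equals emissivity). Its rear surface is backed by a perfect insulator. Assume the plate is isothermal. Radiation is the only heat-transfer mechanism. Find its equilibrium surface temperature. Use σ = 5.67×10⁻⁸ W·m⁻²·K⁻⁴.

T ≈ 263 K

At equilibrium, absorbed power = emitted power.
Absorbing cross-section = A = 0.1980 m²; emitting surface = A = 0.1980 m² (ratio 1).
εS·A_cross = εσ·A_surf·T⁴  ⇒  T⁴ = S/(1σ)   (ε cancels).
T⁴ = 272/(1·5.67×10⁻⁸) = 4.797×10⁹ K⁴.
T = (4.797×10⁹)^(1/4).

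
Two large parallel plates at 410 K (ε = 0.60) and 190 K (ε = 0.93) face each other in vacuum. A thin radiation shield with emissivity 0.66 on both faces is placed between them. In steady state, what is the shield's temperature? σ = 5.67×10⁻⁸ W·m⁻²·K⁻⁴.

In steady state the net flux on the hot side equals that on the cold side.
σ(T₁⁴−T_s⁴)/D₁ = σ(T_s⁴−T₂⁴)/D₂, with D₁ = 1/ε₁+1/ε_s−1 = 2.182, D₂ = 1/ε_s+1/ε₂−1 = 1.590.
Solve for T_s⁴: T_s⁴ = (D₂·T₁⁴ + D₁·T₂⁴)/(D₁+D₂) = 1.267×10¹⁰ K⁴.

T_s ≈ 335 K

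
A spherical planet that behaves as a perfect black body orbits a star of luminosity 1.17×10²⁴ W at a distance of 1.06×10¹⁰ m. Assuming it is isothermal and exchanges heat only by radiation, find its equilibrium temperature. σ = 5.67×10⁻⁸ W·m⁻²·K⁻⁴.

First find the stellar flux at distance d: S = L/(4πd²) = 1.17×10²⁴/(4π·(1.06×10¹⁰)²) = 828.6 W/m².
For an isothermal sphere, absorbed (1−a)S·πr² = emitted σ·4πr²·T⁴, so T⁴ = (1−a)S/(4σ).
T⁴ = 1.00·828.6/(4·5.67×10⁻⁸) = 3.654×10⁹ K⁴.

T ≈ 246 K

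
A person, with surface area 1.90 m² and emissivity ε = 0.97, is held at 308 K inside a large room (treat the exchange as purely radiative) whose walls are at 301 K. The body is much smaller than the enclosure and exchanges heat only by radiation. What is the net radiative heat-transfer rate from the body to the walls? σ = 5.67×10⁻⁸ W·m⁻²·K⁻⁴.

P_net ≈ 82.6 W

For a small grey body in a large enclosure: P_net = εσA(T_body⁴ − T_wall⁴).
A = 1.90 m²; T_body⁴ − T_wall⁴ = 8.999×10⁹ − 8.209×10⁹ = 7.906×10⁸ K⁴.
|P_net| = 0.97·5.67×10⁻⁸·1.900·7.906×10⁸.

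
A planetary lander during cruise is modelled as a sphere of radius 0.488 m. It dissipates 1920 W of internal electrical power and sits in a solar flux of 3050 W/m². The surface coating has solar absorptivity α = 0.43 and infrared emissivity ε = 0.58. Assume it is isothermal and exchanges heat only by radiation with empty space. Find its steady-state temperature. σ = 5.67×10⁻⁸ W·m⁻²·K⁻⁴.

At steady state, absorbed solar power + internal power = radiated power.
Absorbed: α·S·A_cross = 0.43·3050·0.7482 = 981.2 W (cross-section πr²).
Total input = 981.2 + 1920 = 2901 W.
Radiated: εσ·A_surf·T⁴ with A_surf = 4πr² = 2.993 m².
T⁴ = 2901/(0.58·5.67×10⁻⁸·2.993) = 2.948×10¹⁰ K⁴.

T ≈ 414 K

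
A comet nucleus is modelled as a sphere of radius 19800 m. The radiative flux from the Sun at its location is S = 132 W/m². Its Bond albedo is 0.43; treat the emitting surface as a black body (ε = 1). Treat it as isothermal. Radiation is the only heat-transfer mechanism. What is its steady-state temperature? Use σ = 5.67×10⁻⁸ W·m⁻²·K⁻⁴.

At equilibrium, absorbed power = emitted power.
Absorbing cross-section = πr² = 1.232×10⁹ m²; emitting surface = 4πr² = 4.927×10⁹ m² (ratio 4).
(1−a)S·A_cross = εσ·A_surf·T⁴  ⇒  T⁴ = (1−a)S/(4σ).
T⁴ = 0.570·132/(4·5.67×10⁻⁸) = 3.317×10⁸ K⁴.
T = (3.317×10⁸)^(1/4).

T ≈ 135 K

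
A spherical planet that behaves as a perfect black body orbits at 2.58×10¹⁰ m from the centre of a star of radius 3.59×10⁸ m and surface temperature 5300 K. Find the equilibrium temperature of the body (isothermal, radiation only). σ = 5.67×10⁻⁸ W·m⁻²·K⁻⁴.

The star's surface emits σT_*⁴; at distance d the flux is S = σT_*⁴(R_*/d)².
S = 5.67×10⁻⁸·(5300)⁴·(3.59×10⁸/2.58×10¹⁰)² = 8662 W/m².
For an isothermal sphere T⁴ = (1−a)S/(4σ) = 3.819×10¹⁰ K⁴.

T ≈ 442 K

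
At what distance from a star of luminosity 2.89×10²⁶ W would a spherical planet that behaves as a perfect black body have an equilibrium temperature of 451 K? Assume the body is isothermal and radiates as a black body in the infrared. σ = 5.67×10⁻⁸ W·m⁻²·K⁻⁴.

For an isothermal black-emitting sphere, (1−a)S·πr² = σ·4πr²·T⁴ ⇒ S = 4σT⁴/(1−a).
S = 4·5.67×10⁻⁸·(451)⁴/1.00 = 9383 W/m².
Flux falls as S = L/(4πd²), so d = √(L/(4πS)) = √(2.89×10²⁶/(4π·9383)).

d ≈ 4.95×10¹⁰ m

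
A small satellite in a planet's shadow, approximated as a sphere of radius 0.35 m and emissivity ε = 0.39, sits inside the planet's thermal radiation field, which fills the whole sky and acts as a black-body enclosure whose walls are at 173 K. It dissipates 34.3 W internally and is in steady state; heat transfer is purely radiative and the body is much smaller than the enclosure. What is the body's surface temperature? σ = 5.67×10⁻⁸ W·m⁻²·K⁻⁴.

T ≈ 209 K

For a small grey body in a large enclosure, net radiated power = εσA(T⁴ − T_w⁴).
Steady state: P = εσA(T⁴ − T_w⁴) with A = 4πr² = 1.539 m².
T⁴ = P/(εσA) + T_w⁴ = 34.3/(0.39·5.67×10⁻⁸·1.539) + (173)⁴
    = 1.008×10⁹ + 8.957×10⁸ = 1.903×10⁹ K⁴.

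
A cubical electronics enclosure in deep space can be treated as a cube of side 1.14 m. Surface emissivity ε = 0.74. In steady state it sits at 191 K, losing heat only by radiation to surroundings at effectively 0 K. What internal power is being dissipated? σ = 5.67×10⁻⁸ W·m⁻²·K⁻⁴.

P ≈ 435 W

Steady state: P = εσA T⁴.
A = 6L² = 7.798 m²; T⁴ = (191)⁴ = 1.331×10⁹ K⁴.
P = 0.74 × 5.67×10⁻⁸ × 7.798 × 1.331×10⁹.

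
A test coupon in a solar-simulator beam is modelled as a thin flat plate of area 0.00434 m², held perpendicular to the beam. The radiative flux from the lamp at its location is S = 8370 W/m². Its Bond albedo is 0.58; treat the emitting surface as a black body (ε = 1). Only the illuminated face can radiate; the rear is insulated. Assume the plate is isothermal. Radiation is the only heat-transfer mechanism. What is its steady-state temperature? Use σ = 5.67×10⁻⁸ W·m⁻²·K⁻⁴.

At equilibrium, absorbed power = emitted power.
Absorbing cross-section = A = 0.004340 m²; emitting surface = A = 0.004340 m² (ratio 1).
(1−a)S·A_cross = εσ·A_surf·T⁴  ⇒  T⁴ = (1−a)S/(1σ).
T⁴ = 0.420·8370/(1·5.67×10⁻⁸) = 6.200×10¹⁰ K⁴.
T = (6.200×10¹⁰)^(1/4).

T ≈ 499 K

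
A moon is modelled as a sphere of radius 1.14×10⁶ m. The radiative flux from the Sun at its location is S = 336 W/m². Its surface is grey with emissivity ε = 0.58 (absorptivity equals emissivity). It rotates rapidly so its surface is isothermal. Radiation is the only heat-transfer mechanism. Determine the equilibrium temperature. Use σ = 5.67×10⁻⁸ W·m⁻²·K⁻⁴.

T ≈ 196 K

At equilibrium, absorbed power = emitted power.
Absorbing cross-section = πr² = 4.083×10¹² m²; emitting surface = 4πr² = 1.633×10¹³ m² (ratio 4).
εS·A_cross = εσ·A_surf·T⁴  ⇒  T⁴ = S/(4σ)   (ε cancels).
T⁴ = 336/(4·5.67×10⁻⁸) = 1.481×10⁹ K⁴.
T = (1.481×10⁹)^(1/4).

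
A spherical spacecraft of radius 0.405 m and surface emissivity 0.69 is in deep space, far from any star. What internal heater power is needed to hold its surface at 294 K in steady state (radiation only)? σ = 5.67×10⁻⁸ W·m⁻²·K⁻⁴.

P = εσ·4πr²·T⁴.
4πr² = 2.061 m²; T⁴ = 7.471×10⁹ K⁴.
P = 0.69·5.67×10⁻⁸·2.061·7.471×10⁹.

P ≈ 602 W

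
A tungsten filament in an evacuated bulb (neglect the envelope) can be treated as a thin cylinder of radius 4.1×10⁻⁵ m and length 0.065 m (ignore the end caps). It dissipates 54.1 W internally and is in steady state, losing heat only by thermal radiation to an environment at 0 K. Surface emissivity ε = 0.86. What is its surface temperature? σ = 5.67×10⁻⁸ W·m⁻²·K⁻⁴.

Steady state: internal power = radiated power, P = εσA T⁴.
Radiating area A = 2πrL = 1.674×10⁻⁵ m².
T⁴ = P/(εσA) = 54.1/(0.86·5.67×10⁻⁸·1.674×10⁻⁵) = 6.626×10¹³ K⁴.
T = (6.626×10¹³)^(1/4).

T ≈ 2850 K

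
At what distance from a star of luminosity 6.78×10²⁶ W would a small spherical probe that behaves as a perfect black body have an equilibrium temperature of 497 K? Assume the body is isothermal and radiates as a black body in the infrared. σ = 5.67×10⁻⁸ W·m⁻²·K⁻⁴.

For an isothermal black-emitting sphere, (1−a)S·πr² = σ·4πr²·T⁴ ⇒ S = 4σT⁴/(1−a).
S = 4·5.67×10⁻⁸·(497)⁴/1.00 = 13840 W/m².
Flux falls as S = L/(4πd²), so d = √(L/(4πS)) = √(6.78×10²⁶/(4π·13840)).

d ≈ 6.24×10¹⁰ m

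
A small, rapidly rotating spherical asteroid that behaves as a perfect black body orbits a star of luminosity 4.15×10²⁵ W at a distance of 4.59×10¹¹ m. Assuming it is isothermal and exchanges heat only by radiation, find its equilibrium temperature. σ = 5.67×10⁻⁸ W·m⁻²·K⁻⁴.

First find the stellar flux at distance d: S = L/(4πd²) = 4.15×10²⁵/(4π·(4.59×10¹¹)²) = 15.68 W/m².
For an isothermal sphere, absorbed (1−a)S·πr² = emitted σ·4πr²·T⁴, so T⁴ = (1−a)S/(4σ).
T⁴ = 1.00·15.68/(4·5.67×10⁻⁸) = 6.911×10⁷ K⁴.

T ≈ 91.2 K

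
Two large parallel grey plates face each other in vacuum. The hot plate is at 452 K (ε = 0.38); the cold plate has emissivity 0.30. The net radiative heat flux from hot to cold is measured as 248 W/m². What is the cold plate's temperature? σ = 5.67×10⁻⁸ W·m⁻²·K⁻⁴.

q = σ(T₁⁴ − T₂⁴)/(1/ε₁ + 1/ε₂ − 1); denominator = 4.965.
T₂⁴ = T₁⁴ − q·(1/ε₁+1/ε₂−1)/σ = 4.174×10¹⁰ − 248·4.965/5.67×10⁻⁸
    = 2.002×10¹⁰ K⁴.

T₂ ≈ 376 K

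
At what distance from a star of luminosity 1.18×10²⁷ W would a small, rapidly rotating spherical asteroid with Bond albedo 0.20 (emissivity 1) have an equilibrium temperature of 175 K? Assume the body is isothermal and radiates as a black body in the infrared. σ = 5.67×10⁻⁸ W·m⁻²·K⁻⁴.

For an isothermal black-emitting sphere, (1−a)S·πr² = σ·4πr²·T⁴ ⇒ S = 4σT⁴/(1−a).
S = 4·5.67×10⁻⁸·(175)⁴/0.800 = 265.9 W/m².
Flux falls as S = L/(4πd²), so d = √(L/(4πS)) = √(1.18×10²⁷/(4π·265.9)).

d ≈ 5.94×10¹¹ m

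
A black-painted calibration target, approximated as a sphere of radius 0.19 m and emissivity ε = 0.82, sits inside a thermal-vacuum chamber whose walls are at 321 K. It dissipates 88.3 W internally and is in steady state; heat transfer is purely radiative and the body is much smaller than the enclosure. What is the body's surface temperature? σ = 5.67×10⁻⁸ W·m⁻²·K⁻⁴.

T ≈ 349 K

For a small grey body in a large enclosure, net radiated power = εσA(T⁴ − T_w⁴).
Steady state: P = εσA(T⁴ − T_w⁴) with A = 4πr² = 0.4536 m².
T⁴ = P/(εσA) + T_w⁴ = 88.3/(0.82·5.67×10⁻⁸·0.4536) + (321)⁴
    = 4.186×10⁹ + 1.062×10¹⁰ = 1.480×10¹⁰ K⁴.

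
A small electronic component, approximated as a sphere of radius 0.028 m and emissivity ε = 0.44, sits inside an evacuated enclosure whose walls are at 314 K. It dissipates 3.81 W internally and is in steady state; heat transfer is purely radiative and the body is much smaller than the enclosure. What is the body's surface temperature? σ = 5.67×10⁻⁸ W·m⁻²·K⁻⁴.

For a small grey body in a large enclosure, net radiated power = εσA(T⁴ − T_w⁴).
Steady state: P = εσA(T⁴ − T_w⁴) with A = 4πr² = 0.009852 m².
T⁴ = P/(εσA) + T_w⁴ = 3.81/(0.44·5.67×10⁻⁸·0.009852) + (314)⁴
    = 1.550×10¹⁰ + 9.721×10⁹ = 2.522×10¹⁰ K⁴.

T ≈ 399 K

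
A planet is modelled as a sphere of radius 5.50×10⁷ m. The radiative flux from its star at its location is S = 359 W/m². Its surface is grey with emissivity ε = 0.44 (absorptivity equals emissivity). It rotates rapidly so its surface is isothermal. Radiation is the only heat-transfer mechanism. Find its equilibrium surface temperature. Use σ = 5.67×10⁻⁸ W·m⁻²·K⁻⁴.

T ≈ 199 K

At equilibrium, absorbed power = emitted power.
Absorbing cross-section = πr² = 9.503×10¹⁵ m²; emitting surface = 4πr² = 3.801×10¹⁶ m² (ratio 4).
εS·A_cross = εσ·A_surf·T⁴  ⇒  T⁴ = S/(4σ)   (ε cancels).
T⁴ = 359/(4·5.67×10⁻⁸) = 1.583×10⁹ K⁴.
T = (1.583×10⁹)^(1/4).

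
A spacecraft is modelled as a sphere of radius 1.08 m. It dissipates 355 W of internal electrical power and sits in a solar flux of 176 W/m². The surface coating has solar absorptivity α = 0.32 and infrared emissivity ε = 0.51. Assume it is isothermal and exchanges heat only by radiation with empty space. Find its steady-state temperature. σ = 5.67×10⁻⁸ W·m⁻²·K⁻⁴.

At steady state, absorbed solar power + internal power = radiated power.
Absorbed: α·S·A_cross = 0.32·176·3.664 = 206.4 W (cross-section πr²).
Total input = 206.4 + 355 = 561.4 W.
Radiated: εσ·A_surf·T⁴ with A_surf = 4πr² = 14.66 m².
T⁴ = 561.4/(0.51·5.67×10⁻⁸·14.66) = 1.324×10⁹ K⁴.

T ≈ 191 K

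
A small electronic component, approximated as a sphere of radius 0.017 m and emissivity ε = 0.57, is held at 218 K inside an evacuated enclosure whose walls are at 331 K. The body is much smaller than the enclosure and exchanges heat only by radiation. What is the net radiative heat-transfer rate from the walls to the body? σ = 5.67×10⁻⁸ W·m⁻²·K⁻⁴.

For a small grey body in a large enclosure: P_net = εσA(T_body⁴ − T_wall⁴).
A = 4πr² = 0.003632 m²; T_body⁴ − T_wall⁴ = 2.259×10⁹ − 1.200×10¹⁰ = -9.745×10⁹ K⁴.
|P_net| = 0.57·5.67×10⁻⁸·0.003632·9.745×10⁹.

P_net ≈ 1.14 W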